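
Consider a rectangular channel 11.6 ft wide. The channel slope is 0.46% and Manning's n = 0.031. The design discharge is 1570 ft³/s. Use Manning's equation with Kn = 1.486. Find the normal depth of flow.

Manning's equation rearranged: A R^(2/3) = nQ / (1.486·√S) = 0.031 × 1570 / (1.486 × √0.0046) = 482.9.
At y = 18.4 ft: A R^(2/3) = 574 — high.
At y = 15.9 ft: A R^(2/3) = 483.9 — ≈ 482.9.

y_n = 15.9 ft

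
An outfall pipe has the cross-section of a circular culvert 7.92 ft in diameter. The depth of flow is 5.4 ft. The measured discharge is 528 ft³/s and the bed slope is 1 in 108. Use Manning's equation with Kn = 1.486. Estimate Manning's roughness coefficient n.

For a circular section of diameter D = 7.92 ft at depth y = 5.4 ft, the central angle is θ = 2 arccos(1 − 2y/D) = 3.886 rad. Then A = (D²/8)(θ − sin θ) = 35.78 ft² and P = Dθ/2 = 15.39 ft.
Hydraulic radius R = A/P = 35.78/15.39 = 2.325 ft.
Rearranging Manning's equation: n = (1.486/Q) A R^(2/3) S^(1/2) = (1.486/528) × 35.78 × 2.325^(2/3) × √0.009259 = 0.017.

n = 0.017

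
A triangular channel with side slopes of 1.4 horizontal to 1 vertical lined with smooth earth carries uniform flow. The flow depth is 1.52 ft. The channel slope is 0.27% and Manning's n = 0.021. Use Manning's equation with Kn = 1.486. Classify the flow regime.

For a triangular section with side slope z = 1.4: A = zy² = 1.4×1.52² = 3.235 ft²; P = 2y√(1+z²) = 2×1.52×1.72 = 5.23 ft.
Hydraulic radius R = A/P = 3.235/5.23 = 0.6184 ft.
V = (1.486/n) R^(2/3) √S = (1.486/0.021) × 0.6184^(2/3) × √0.0027 = 2.669 ft/s. Hydraulic depth D_h = A/T = 3.235/4.256 = 0.76 ft.
Froude number Fr = V/√(g·D_h) = 2.669/√(32.2×0.76) = 0.54, which is less than 1, so the flow is subcritical.

subcritical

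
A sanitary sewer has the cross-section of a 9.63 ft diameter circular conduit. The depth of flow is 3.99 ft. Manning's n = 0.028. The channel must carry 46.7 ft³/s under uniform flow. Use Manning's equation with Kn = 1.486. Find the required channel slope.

S = 0.00035

For a circular section of diameter D = 9.63 ft at depth y = 3.99 ft, the central angle is θ = 2 arccos(1 − 2y/D) = 2.797 rad. Then A = (D²/8)(θ − sin θ) = 28.51 ft² and P = Dθ/2 = 13.47 ft.
Hydraulic radius R = A/P = 28.51/13.47 = 2.117 ft.
From Manning's equation, S = [nQ / (1.486 A R^(2/3))]² = [0.028 × 46.7 / (1.486 × 28.51 × 2.117^(2/3))]² = 0.00035.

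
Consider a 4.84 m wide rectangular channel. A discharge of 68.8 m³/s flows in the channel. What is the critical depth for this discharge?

For a rectangular channel, critical depth y_c = (q²/g)^(1/3) where q = Q/b = 68.8/4.84 = 14.21 m²/s.
So y_c = (14.21²/9.81)^(1/3) = 2.74 m.

y_c = 2.74 m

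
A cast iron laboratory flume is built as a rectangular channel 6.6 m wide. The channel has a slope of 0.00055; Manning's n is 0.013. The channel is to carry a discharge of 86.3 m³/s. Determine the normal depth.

Manning's equation rearranged: A R^(2/3) = nQ / (1·√S) = 0.013 × 86.3 / (√0.00055) = 47.84.
Try y = 3.8 m: A R^(2/3) = 36.65 — short.
Try y = 5.8 m: A R^(2/3) = 62.84 — over.
Try y = 4.67 m: A R^(2/3) = 47.84 — matches.

y_n = 4.67 m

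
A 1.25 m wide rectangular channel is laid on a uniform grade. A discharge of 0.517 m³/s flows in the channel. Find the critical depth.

y_c = 0.259 m

For a rectangular channel, critical depth y_c = (q²/g)^(1/3) where q = Q/b = 0.517/1.25 = 0.4136 m²/s.
So y_c = (0.4136²/9.81)^(1/3) = 0.259 m.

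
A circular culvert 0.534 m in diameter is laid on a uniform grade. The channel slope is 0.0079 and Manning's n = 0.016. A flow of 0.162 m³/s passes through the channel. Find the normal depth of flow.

Manning's equation rearranged: A R^(2/3) = nQ / (1·√S) = 0.016 × 0.162 / (√0.0079) = 0.02916.
At y = 0.334 m: A R^(2/3) = 0.04184 — over.
At y = 0.267 m: A R^(2/3) = 0.02925 — close enough.

y_n = 0.267 m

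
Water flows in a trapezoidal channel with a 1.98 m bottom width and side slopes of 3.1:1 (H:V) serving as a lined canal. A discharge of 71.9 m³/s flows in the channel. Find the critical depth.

y_c = 2.26 m

At critical depth, Q² T / (g A³) = 1, i.e. A³/T = Q²/g = 71.9²/9.81 = 527.
Trying y = 1.69 m: A³/T = 145.8 — too small.
Trying y = 2.74 m: A³/T = 1246 — too large.
Trying y = 2.26 m: A³/T = 523.7 — close enough.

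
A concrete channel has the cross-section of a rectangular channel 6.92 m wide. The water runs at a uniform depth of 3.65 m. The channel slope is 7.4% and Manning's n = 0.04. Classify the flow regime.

Flow area A = b·y = 6.92 × 3.65 = 25.26 m². Wetted perimeter P = b + 2y = 6.92 + 2×3.65 = 14.22 m.
Hydraulic radius R = A/P = 25.26/14.22 = 1.776 m.
V = (1/n) R^(2/3) √S = (1/0.04) × 1.776^(2/3) × √0.074 = 9.974 m/s. Hydraulic depth D_h = A/T = 25.26/6.92 = 3.65 m.
Froude number Fr = V/√(g·D_h) = 9.974/√(9.81×3.65) = 1.67, which is greater than 1, so the flow is supercritical.

supercritical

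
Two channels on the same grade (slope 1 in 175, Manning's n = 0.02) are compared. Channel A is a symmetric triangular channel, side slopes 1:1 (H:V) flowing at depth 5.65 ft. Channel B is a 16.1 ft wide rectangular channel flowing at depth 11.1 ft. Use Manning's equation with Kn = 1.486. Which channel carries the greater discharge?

Channel A: For a triangular section with side slope z = 1: A = zy² = 1×5.65² = 31.92 ft²; P = 2y√(1+z²) = 2×5.65×1.414 = 15.98 ft. Hydraulic radius R = A/P = 31.92/15.98 = 1.998 ft. Q_A = (1.486/0.02)·31.92·1.998^(2/3)·√0.005714 = 284.4 ft³/s.
Channel B: Flow area A = b·y = 16.1 × 11.1 = 178.7 ft². Wetted perimeter P = b + 2y = 16.1 + 2×11.1 = 38.3 ft. Hydraulic radius R = A/P = 178.7/38.3 = 4.666 ft. Q_B = (1.486/0.02)·178.7·4.666^(2/3)·√0.005714 = 2803 ft³/s.
Q_A = 284.4 ft³/s vs Q_B = 2803 ft³/s, so channel B carries more.

channel B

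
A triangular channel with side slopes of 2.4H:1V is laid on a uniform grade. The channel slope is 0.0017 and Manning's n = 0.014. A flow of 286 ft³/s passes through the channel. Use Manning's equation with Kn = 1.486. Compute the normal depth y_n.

Manning's equation rearranged: A R^(2/3) = nQ / (1.486·√S) = 0.014 × 286 / (1.486 × √0.0017) = 65.35.
Trying y = 4.79 ft: A R^(2/3) = 93.45 — high.
Trying y = 3.46 ft: A R^(2/3) = 39.25 — low.
Trying y = 4.19 ft: A R^(2/3) = 65.4 — matches.

y_n = 4.19 ft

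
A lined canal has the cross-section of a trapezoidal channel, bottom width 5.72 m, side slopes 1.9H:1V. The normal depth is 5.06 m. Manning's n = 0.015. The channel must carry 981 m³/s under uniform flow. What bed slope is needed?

S = 0.009

With bottom width b = 5.72 m and side slope z = 1.9: A = (b + zy)y = (5.72 + 1.9×5.06)×5.06 = 77.59 m²; P = b + 2y√(1+z²) = 5.72 + 2×5.06×2.147 = 27.45 m.
Hydraulic radius R = A/P = 77.59/27.45 = 2.827 m.
From Manning's equation, S = [nQ / (1 A R^(2/3))]² = [0.015 × 981 / (1 × 77.59 × 2.827^(2/3))]² = 0.009.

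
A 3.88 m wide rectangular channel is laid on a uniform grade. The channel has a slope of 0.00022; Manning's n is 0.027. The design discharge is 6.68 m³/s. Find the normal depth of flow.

y_n = 2.85 m

Manning's equation rearranged: A R^(2/3) = nQ / (1·√S) = 0.027 × 6.68 / (√0.00022) = 12.16.
At y = 3.53 m: A R^(2/3) = 15.91 — over.
At y = 2.17 m: A R^(2/3) = 8.555 — short.
At y = 2.85 m: A R^(2/3) = 12.17 — matches.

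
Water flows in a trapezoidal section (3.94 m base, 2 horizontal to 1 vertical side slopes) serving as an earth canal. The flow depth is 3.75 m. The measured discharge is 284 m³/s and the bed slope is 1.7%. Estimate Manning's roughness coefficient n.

n = 0.032

With bottom width b = 3.94 m and side slope z = 2: A = (b + zy)y = (3.94 + 2×3.75)×3.75 = 42.9 m²; P = b + 2y√(1+z²) = 3.94 + 2×3.75×2.236 = 20.71 m.
Hydraulic radius R = A/P = 42.9/20.71 = 2.071 m.
Rearranging Manning's equation: n = (1/Q) A R^(2/3) S^(1/2) = (1/284) × 42.9 × 2.071^(2/3) × √0.017 = 0.032.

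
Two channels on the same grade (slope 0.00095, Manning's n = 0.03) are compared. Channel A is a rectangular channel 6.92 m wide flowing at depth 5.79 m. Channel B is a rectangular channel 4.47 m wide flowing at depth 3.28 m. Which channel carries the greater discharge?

channel A

Channel A: Flow area A = b·y = 6.92 × 5.79 = 40.07 m². Wetted perimeter P = b + 2y = 6.92 + 2×5.79 = 18.5 m. Hydraulic radius R = A/P = 40.07/18.5 = 2.166 m. Q_A = (1/0.03)·40.07·2.166^(2/3)·√0.00095 = 68.91 m³/s.
Channel B: Flow area A = b·y = 4.47 × 3.28 = 14.66 m². Wetted perimeter P = b + 2y = 4.47 + 2×3.28 = 11.03 m. Hydraulic radius R = A/P = 14.66/11.03 = 1.329 m. Q_B = (1/0.03)·14.66·1.329^(2/3)·√0.00095 = 18.21 m³/s.
Q_A = 68.91 m³/s vs Q_B = 18.21 m³/s, so channel A carries more.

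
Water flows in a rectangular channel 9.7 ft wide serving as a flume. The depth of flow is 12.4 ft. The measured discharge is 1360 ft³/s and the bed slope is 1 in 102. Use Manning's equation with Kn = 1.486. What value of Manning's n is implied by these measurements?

Flow area A = b·y = 9.7 × 12.4 = 120.3 ft². Wetted perimeter P = b + 2y = 9.7 + 2×12.4 = 34.5 ft.
Hydraulic radius R = A/P = 120.3/34.5 = 3.486 ft.
Rearranging Manning's equation: n = (1.486/Q) A R^(2/3) S^(1/2) = (1.486/1360) × 120.3 × 3.486^(2/3) × √0.009804 = 0.0299.

n = 0.0299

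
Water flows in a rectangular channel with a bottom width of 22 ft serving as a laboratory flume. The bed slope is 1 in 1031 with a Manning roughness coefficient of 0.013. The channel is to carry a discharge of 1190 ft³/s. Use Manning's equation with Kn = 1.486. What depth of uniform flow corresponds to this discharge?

Manning's equation rearranged: A R^(2/3) = nQ / (1.486·√S) = 0.013 × 1190 / (1.486 × √0.0009699) = 334.3.
At y = 6.63 ft: A R^(2/3) = 375.9 — over.
At y = 4.85 ft: A R^(2/3) = 239.6 — short.
At y = 6.11 ft: A R^(2/3) = 334.6 — ≈ 334.3.

y_n = 6.11 ft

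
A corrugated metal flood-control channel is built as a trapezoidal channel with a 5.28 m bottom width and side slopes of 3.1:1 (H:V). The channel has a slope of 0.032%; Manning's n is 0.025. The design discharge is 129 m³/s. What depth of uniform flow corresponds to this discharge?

Manning's equation rearranged: A R^(2/3) = nQ / (1·√S) = 0.025 × 129 / (√0.00032) = 180.3.
At y = 3.29 m: A R^(2/3) = 78.3 — too small.
At y = 5.95 m: A R^(2/3) = 306.9 — too large.
At y = 4.74 m: A R^(2/3) = 179.9 — ≈ 180.3.

y_n = 4.74 m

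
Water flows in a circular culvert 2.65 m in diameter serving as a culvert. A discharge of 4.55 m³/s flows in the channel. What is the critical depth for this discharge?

At critical depth, Q² T / (g A³) = 1, i.e. A³/T = Q²/g = 4.55²/9.81 = 2.11.
Try y = 1.18 m: A³/T = 5.081 — too large.
Try y = 0.833 m: A³/T = 1.33 — too small.
Try y = 0.939 m: A³/T = 2.112 — matches.

y_c = 0.939 m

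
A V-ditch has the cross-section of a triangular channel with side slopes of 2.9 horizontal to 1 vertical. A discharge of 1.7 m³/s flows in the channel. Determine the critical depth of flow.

y_c = 0.588 m

At critical depth, Q² T / (g A³) = 1, i.e. A³/T = Q²/g = 1.7²/9.81 = 0.2946.
At y = 0.665 m: A³/T = 0.5469 — too large.
At y = 0.588 m: A³/T = 0.2956 — ≈ 0.2946.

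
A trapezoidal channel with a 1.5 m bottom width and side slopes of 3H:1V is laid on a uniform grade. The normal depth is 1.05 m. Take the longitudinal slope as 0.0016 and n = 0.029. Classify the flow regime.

subcritical

With bottom width b = 1.5 m and side slope z = 3: A = (b + zy)y = (1.5 + 3×1.05)×1.05 = 4.883 m²; P = b + 2y√(1+z²) = 1.5 + 2×1.05×3.162 = 8.141 m.
Hydraulic radius R = A/P = 4.883/8.141 = 0.5998 m.
V = (1/n) R^(2/3) √S = (1/0.029) × 0.5998^(2/3) × √0.0016 = 0.9809 m/s. Hydraulic depth D_h = A/T = 4.883/7.8 = 0.626 m.
Froude number Fr = V/√(g·D_h) = 0.9809/√(9.81×0.626) = 0.396, which is less than 1, so the flow is subcritical.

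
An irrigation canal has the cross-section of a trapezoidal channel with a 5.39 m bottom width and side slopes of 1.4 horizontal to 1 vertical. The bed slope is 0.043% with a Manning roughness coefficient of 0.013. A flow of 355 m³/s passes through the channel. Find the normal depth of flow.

y_n = 6.64 m

Manning's equation rearranged: A R^(2/3) = nQ / (1·√S) = 0.013 × 355 / (√0.00043) = 222.6.
Try y = 5.93 m: A R^(2/3) = 174.4 — low.
Try y = 7.5 m: A R^(2/3) = 291.2 — high.
Try y = 6.64 m: A R^(2/3) = 222.8 — close enough.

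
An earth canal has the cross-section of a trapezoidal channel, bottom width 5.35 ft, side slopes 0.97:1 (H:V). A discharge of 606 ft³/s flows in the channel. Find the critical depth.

At critical depth, Q² T / (g A³) = 1, i.e. A³/T = Q²/g = 606²/32.2 = 11400.
Try y = 3.72 ft: A³/T = 2945 — too small.
Try y = 6.01 ft: A³/T = 17830 — too large.
Try y = 5.35 ft: A³/T = 11400 — close enough.

y_c = 5.35 ft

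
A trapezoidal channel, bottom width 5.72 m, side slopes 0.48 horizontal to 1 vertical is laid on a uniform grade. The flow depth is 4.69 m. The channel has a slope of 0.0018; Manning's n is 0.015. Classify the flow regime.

subcritical

With bottom width b = 5.72 m and side slope z = 0.48: A = (b + zy)y = (5.72 + 0.48×4.69)×4.69 = 37.38 m²; P = b + 2y√(1+z²) = 5.72 + 2×4.69×1.109 = 16.12 m.
Hydraulic radius R = A/P = 37.38/16.12 = 2.319 m.
V = (1/n) R^(2/3) √S = (1/0.015) × 2.319^(2/3) × √0.0018 = 4.955 m/s. Hydraulic depth D_h = A/T = 37.38/10.22 = 3.657 m.
Froude number Fr = V/√(g·D_h) = 4.955/√(9.81×3.657) = 0.827, which is less than 1, so the flow is subcritical.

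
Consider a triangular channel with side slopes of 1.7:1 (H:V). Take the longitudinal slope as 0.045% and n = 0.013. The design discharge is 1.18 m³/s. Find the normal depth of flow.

Manning's equation rearranged: A R^(2/3) = nQ / (1·√S) = 0.013 × 1.18 / (√0.00045) = 0.7231.
Try y = 0.675 m: A R^(2/3) = 0.3401 — too small.
Try y = 1.09 m: A R^(2/3) = 1.221 — too large.
Try y = 0.896 m: A R^(2/3) = 0.7237 — ≈ 0.7231.

y_n = 0.896 m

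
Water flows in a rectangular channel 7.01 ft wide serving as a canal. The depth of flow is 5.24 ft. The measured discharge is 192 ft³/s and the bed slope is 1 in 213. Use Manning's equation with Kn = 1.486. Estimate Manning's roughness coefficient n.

n = 0.0319

Flow area A = b·y = 7.01 × 5.24 = 36.73 ft². Wetted perimeter P = b + 2y = 7.01 + 2×5.24 = 17.49 ft.
Hydraulic radius R = A/P = 36.73/17.49 = 2.1 ft.
Rearranging Manning's equation: n = (1.486/Q) A R^(2/3) S^(1/2) = (1.486/192) × 36.73 × 2.1^(2/3) × √0.004695 = 0.0319.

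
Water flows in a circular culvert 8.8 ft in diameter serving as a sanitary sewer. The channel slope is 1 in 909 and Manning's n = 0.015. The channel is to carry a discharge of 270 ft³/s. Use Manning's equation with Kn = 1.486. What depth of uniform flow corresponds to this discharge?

Manning's equation rearranged: A R^(2/3) = nQ / (1.486·√S) = 0.015 × 270 / (1.486 × √0.0011) = 82.17.
At y = 7.53 ft: A R^(2/3) = 106.5 — over.
At y = 4.74 ft: A R^(2/3) = 58.24 — short.
At y = 5.95 ft: A R^(2/3) = 82.23 — ≈ 82.17.

y_n = 5.95 ft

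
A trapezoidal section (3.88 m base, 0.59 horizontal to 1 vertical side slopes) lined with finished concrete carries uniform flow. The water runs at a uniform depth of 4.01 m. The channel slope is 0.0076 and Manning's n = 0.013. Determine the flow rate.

With bottom width b = 3.88 m and side slope z = 0.59: A = (b + zy)y = (3.88 + 0.59×4.01)×4.01 = 25.05 m²; P = b + 2y√(1+z²) = 3.88 + 2×4.01×1.161 = 13.19 m.
Hydraulic radius R = A/P = 25.05/13.19 = 1.899 m.
Manning's equation: Q = (1/n) A R^(2/3) S^(1/2) = (1/0.013) × 25.05 × 1.899^(2/3) × 0.0076^(1/2) = 258 m³/s.

Q = 258 m³/s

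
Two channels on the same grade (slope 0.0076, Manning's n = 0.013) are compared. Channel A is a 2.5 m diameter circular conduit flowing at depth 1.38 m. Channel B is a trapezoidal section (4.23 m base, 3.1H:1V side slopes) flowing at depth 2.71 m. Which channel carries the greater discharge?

Channel A: For a circular section of diameter D = 2.5 m at depth y = 1.38 m, the central angle is θ = 2 arccos(1 − 2y/D) = 3.35 rad. Then A = (D²/8)(θ − sin θ) = 2.779 m² and P = Dθ/2 = 4.187 m. Hydraulic radius R = A/P = 2.779/4.187 = 0.6636 m. Q_A = (1/0.013)·2.779·0.6636^(2/3)·√0.0076 = 14.18 m³/s.
Channel B: With bottom width b = 4.23 m and side slope z = 3.1: A = (b + zy)y = (4.23 + 3.1×2.71)×2.71 = 34.23 m²; P = b + 2y√(1+z²) = 4.23 + 2×2.71×3.257 = 21.88 m. Hydraulic radius R = A/P = 34.23/21.88 = 1.564 m. Q_B = (1/0.013)·34.23·1.564^(2/3)·√0.0076 = 309.3 m³/s.
Q_A = 14.18 m³/s vs Q_B = 309.3 m³/s, so channel B carries more.

channel B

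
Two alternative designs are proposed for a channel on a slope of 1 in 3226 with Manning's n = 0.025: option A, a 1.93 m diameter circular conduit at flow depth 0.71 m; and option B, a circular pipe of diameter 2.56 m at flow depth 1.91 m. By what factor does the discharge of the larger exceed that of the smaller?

6.67

Channel A: For a circular section of diameter D = 1.93 m at depth y = 0.71 m, the central angle is θ = 2 arccos(1 − 2y/D) = 2.607 rad. Then A = (D²/8)(θ − sin θ) = 0.9764 m² and P = Dθ/2 = 2.516 m. Hydraulic radius R = A/P = 0.9764/2.516 = 0.3882 m. Q_A = (1/0.025)·0.9764·0.3882^(2/3)·√0.00031 = 0.3659 m³/s.
Channel B: For a circular section of diameter D = 2.56 m at depth y = 1.91 m, the central angle is θ = 2 arccos(1 − 2y/D) = 4.171 rad. Then A = (D²/8)(θ − sin θ) = 4.119 m² and P = Dθ/2 = 5.339 m. Hydraulic radius R = A/P = 4.119/5.339 = 0.7715 m. Q_B = (1/0.025)·4.119·0.7715^(2/3)·√0.00031 = 2.44 m³/s.
The larger discharge is 2.44 m³/s and the smaller is 0.3659 m³/s; the ratio is 6.67.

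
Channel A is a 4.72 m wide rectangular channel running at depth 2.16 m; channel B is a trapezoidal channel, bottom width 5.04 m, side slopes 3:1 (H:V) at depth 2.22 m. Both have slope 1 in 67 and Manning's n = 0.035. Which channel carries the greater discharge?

Channel A: Flow area A = b·y = 4.72 × 2.16 = 10.2 m². Wetted perimeter P = b + 2y = 4.72 + 2×2.16 = 9.04 m. Hydraulic radius R = A/P = 10.2/9.04 = 1.128 m. Q_A = (1/0.035)·10.2·1.128^(2/3)·√0.01493 = 38.56 m³/s.
Channel B: With bottom width b = 5.04 m and side slope z = 3: A = (b + zy)y = (5.04 + 3×2.22)×2.22 = 25.97 m²; P = b + 2y√(1+z²) = 5.04 + 2×2.22×3.162 = 19.08 m. Hydraulic radius R = A/P = 25.97/19.08 = 1.361 m. Q_B = (1/0.035)·25.97·1.361^(2/3)·√0.01493 = 111.4 m³/s.
Q_A = 38.56 m³/s vs Q_B = 111.4 m³/s, so channel B carries more.

channel B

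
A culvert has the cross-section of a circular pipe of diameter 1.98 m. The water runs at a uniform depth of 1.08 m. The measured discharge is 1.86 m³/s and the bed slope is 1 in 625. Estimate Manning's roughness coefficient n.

For a circular section of diameter D = 1.98 m at depth y = 1.08 m, the central angle is θ = 2 arccos(1 − 2y/D) = 3.324 rad. Then A = (D²/8)(θ − sin θ) = 1.717 m² and P = Dθ/2 = 3.29 m.
Hydraulic radius R = A/P = 1.717/3.29 = 0.522 m.
Rearranging Manning's equation: n = (1/Q) A R^(2/3) S^(1/2) = (1/1.86) × 1.717 × 0.522^(2/3) × √0.0016 = 0.0239.

n = 0.0239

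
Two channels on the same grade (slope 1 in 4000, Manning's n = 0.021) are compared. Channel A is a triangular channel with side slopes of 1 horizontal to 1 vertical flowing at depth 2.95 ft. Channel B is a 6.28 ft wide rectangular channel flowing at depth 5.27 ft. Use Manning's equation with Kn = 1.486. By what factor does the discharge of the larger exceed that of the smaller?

5.81

Channel A: For a triangular section with side slope z = 1: A = zy² = 1×2.95² = 8.703 ft²; P = 2y√(1+z²) = 2×2.95×1.414 = 8.344 ft. Hydraulic radius R = A/P = 8.703/8.344 = 1.043 ft. Q_A = (1.486/0.021)·8.703·1.043^(2/3)·√0.00025 = 10.01 ft³/s.
Channel B: Flow area A = b·y = 6.28 × 5.27 = 33.1 ft². Wetted perimeter P = b + 2y = 6.28 + 2×5.27 = 16.82 ft. Hydraulic radius R = A/P = 33.1/16.82 = 1.968 ft. Q_B = (1.486/0.021)·33.1·1.968^(2/3)·√0.00025 = 58.14 ft³/s.
The larger discharge is 58.14 ft³/s and the smaller is 10.01 ft³/s; the ratio is 5.81.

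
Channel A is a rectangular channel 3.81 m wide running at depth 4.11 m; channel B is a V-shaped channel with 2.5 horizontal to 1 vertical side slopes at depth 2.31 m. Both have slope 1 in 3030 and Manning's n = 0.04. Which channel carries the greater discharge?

channel A

Channel A: Flow area A = b·y = 3.81 × 4.11 = 15.66 m². Wetted perimeter P = b + 2y = 3.81 + 2×4.11 = 12.03 m. Hydraulic radius R = A/P = 15.66/12.03 = 1.302 m. Q_A = (1/0.04)·15.66·1.302^(2/3)·√0.00033 = 8.479 m³/s.
Channel B: For a triangular section with side slope z = 2.5: A = zy² = 2.5×2.31² = 13.34 m²; P = 2y√(1+z²) = 2×2.31×2.693 = 12.44 m. Hydraulic radius R = A/P = 13.34/12.44 = 1.072 m. Q_B = (1/0.04)·13.34·1.072^(2/3)·√0.00033 = 6.348 m³/s.
Q_A = 8.479 m³/s vs Q_B = 6.348 m³/s, so channel A carries more.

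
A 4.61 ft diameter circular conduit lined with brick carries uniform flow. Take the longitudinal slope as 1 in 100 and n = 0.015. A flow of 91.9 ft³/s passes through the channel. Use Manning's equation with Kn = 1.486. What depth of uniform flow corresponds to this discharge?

y_n = 2.32 ft

Manning's equation rearranged: A R^(2/3) = nQ / (1.486·√S) = 0.015 × 91.9 / (1.486 × √0.01) = 9.277.
Try y = 1.8 ft: A R^(2/3) = 5.915 — short.
Try y = 2.32 ft: A R^(2/3) = 9.275 — matches.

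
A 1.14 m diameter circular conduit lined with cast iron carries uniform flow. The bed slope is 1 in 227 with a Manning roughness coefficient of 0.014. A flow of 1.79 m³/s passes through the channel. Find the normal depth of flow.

Manning's equation rearranged: A R^(2/3) = nQ / (1·√S) = 0.014 × 1.79 / (√0.004405) = 0.3776.
At y = 1.01 m: A R^(2/3) = 0.4677 — over.
At y = 0.81 m: A R^(2/3) = 0.3773 — ≈ 0.3776.

y_n = 0.81 m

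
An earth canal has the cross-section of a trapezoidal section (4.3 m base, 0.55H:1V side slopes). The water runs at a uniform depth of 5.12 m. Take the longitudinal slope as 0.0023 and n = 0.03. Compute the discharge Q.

With bottom width b = 4.3 m and side slope z = 0.55: A = (b + zy)y = (4.3 + 0.55×5.12)×5.12 = 36.43 m²; P = b + 2y√(1+z²) = 4.3 + 2×5.12×1.141 = 15.99 m.
Hydraulic radius R = A/P = 36.43/15.99 = 2.279 m.
Manning's equation: Q = (1/n) A R^(2/3) S^(1/2) = (1/0.03) × 36.43 × 2.279^(2/3) × 0.0023^(1/2) = 101 m³/s.

Q = 101 m³/s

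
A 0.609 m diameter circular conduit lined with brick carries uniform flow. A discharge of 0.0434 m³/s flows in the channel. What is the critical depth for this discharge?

y_c = 0.131 m

At critical depth, Q² T / (g A³) = 1, i.e. A³/T = Q²/g = 0.0434²/9.81 = 0.000192.
At y = 0.0924 m: A³/T = 0.00004947 — short.
At y = 0.131 m: A³/T = 0.0001947 — matches.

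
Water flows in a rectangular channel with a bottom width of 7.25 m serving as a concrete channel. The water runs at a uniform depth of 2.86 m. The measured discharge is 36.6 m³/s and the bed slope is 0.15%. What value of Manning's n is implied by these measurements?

Flow area A = b·y = 7.25 × 2.86 = 20.73 m². Wetted perimeter P = b + 2y = 7.25 + 2×2.86 = 12.97 m.
Hydraulic radius R = A/P = 20.73/12.97 = 1.599 m.
Rearranging Manning's equation: n = (1/Q) A R^(2/3) S^(1/2) = (1/36.6) × 20.73 × 1.599^(2/3) × √0.0015 = 0.03.

n = 0.03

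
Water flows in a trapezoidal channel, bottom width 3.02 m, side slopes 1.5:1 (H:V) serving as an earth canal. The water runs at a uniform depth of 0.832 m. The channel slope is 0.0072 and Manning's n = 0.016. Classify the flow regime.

With bottom width b = 3.02 m and side slope z = 1.5: A = (b + zy)y = (3.02 + 1.5×0.832)×0.832 = 3.551 m²; P = b + 2y√(1+z²) = 3.02 + 2×0.832×1.803 = 6.02 m.
Hydraulic radius R = A/P = 3.551/6.02 = 0.5899 m.
V = (1/n) R^(2/3) √S = (1/0.016) × 0.5899^(2/3) × √0.0072 = 3.73 m/s. Hydraulic depth D_h = A/T = 3.551/5.516 = 0.6438 m.
Froude number Fr = V/√(g·D_h) = 3.73/√(9.81×0.6438) = 1.48, which is greater than 1, so the flow is supercritical.

supercritical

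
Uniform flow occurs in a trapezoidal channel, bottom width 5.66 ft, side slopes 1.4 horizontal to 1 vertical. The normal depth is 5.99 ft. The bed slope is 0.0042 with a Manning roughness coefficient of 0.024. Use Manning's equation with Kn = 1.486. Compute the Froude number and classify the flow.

subcritical

With bottom width b = 5.66 ft and side slope z = 1.4: A = (b + zy)y = (5.66 + 1.4×5.99)×5.99 = 84.14 ft²; P = b + 2y√(1+z²) = 5.66 + 2×5.99×1.72 = 26.27 ft.
Hydraulic radius R = A/P = 84.14/26.27 = 3.203 ft.
V = (1.486/n) R^(2/3) √S = (1.486/0.024) × 3.203^(2/3) × √0.0042 = 8.718 ft/s. Hydraulic depth D_h = A/T = 84.14/22.43 = 3.751 ft.
Froude number Fr = V/√(g·D_h) = 8.718/√(32.2×3.751) = 0.793, which is less than 1, so the flow is subcritical.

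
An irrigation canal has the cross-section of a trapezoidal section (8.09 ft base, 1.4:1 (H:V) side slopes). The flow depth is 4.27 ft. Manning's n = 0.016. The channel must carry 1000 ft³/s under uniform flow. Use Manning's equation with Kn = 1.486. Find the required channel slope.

With bottom width b = 8.09 ft and side slope z = 1.4: A = (b + zy)y = (8.09 + 1.4×4.27)×4.27 = 60.07 ft²; P = b + 2y√(1+z²) = 8.09 + 2×4.27×1.72 = 22.78 ft.
Hydraulic radius R = A/P = 60.07/22.78 = 2.637 ft.
From Manning's equation, S = [nQ / (1.486 A R^(2/3))]² = [0.016 × 1000 / (1.486 × 60.07 × 2.637^(2/3))]² = 0.00882.

S = 0.00882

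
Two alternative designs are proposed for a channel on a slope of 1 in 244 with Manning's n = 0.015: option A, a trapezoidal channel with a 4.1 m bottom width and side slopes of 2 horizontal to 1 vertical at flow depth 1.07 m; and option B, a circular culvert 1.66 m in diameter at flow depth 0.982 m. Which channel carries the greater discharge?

Channel A: With bottom width b = 4.1 m and side slope z = 2: A = (b + zy)y = (4.1 + 2×1.07)×1.07 = 6.677 m²; P = b + 2y√(1+z²) = 4.1 + 2×1.07×2.236 = 8.885 m. Hydraulic radius R = A/P = 6.677/8.885 = 0.7515 m. Q_A = (1/0.015)·6.677·0.7515^(2/3)·√0.004098 = 23.55 m³/s.
Channel B: For a circular section of diameter D = 1.66 m at depth y = 0.982 m, the central angle is θ = 2 arccos(1 − 2y/D) = 3.51 rad. Then A = (D²/8)(θ − sin θ) = 1.333 m² and P = Dθ/2 = 2.913 m. Hydraulic radius R = A/P = 1.333/2.913 = 0.4576 m. Q_B = (1/0.015)·1.333·0.4576^(2/3)·√0.004098 = 3.378 m³/s.
Q_A = 23.55 m³/s vs Q_B = 3.378 m³/s, so channel A carries more.

channel A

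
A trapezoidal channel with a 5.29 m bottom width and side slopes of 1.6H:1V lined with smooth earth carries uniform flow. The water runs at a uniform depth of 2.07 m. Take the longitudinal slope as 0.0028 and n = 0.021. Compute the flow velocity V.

With bottom width b = 5.29 m and side slope z = 1.6: A = (b + zy)y = (5.29 + 1.6×2.07)×2.07 = 17.81 m²; P = b + 2y√(1+z²) = 5.29 + 2×2.07×1.887 = 13.1 m.
Hydraulic radius R = A/P = 17.81/13.1 = 1.359 m.
From Manning's equation, V = (1/n) R^(2/3) S^(1/2) = (1/0.021) × 1.359^(2/3) × 0.0028^(1/2) = 3.09 m/s.

V = 3.09 m/s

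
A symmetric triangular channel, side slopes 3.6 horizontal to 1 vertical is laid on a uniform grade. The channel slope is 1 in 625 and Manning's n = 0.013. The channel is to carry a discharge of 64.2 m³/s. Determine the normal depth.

y_n = 2.32 m

Manning's equation rearranged: A R^(2/3) = nQ / (1·√S) = 0.013 × 64.2 / (√0.0016) = 20.86.
Try y = 2.69 m: A R^(2/3) = 30.96 — too large.
Try y = 2.06 m: A R^(2/3) = 15.2 — too small.
Try y = 2.32 m: A R^(2/3) = 20.87 — matches.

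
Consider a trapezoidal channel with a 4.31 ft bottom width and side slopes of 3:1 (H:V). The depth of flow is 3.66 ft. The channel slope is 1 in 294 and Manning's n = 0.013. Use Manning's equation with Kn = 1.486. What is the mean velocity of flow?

V = 10.7 ft/s

With bottom width b = 4.31 ft and side slope z = 3: A = (b + zy)y = (4.31 + 3×3.66)×3.66 = 55.96 ft²; P = b + 2y√(1+z²) = 4.31 + 2×3.66×3.162 = 27.46 ft.
Hydraulic radius R = A/P = 55.96/27.46 = 2.038 ft.
From Manning's equation, V = (1.486/n) R^(2/3) S^(1/2) = (1.486/0.013) × 2.038^(2/3) × 0.003401^(1/2) = 10.7 ft/s.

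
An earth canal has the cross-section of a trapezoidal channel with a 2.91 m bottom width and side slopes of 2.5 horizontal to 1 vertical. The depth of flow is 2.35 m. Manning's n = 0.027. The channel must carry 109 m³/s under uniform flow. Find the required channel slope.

With bottom width b = 2.91 m and side slope z = 2.5: A = (b + zy)y = (2.91 + 2.5×2.35)×2.35 = 20.64 m²; P = b + 2y√(1+z²) = 2.91 + 2×2.35×2.693 = 15.57 m.
Hydraulic radius R = A/P = 20.64/15.57 = 1.326 m.
From Manning's equation, S = [nQ / (1 A R^(2/3))]² = [0.027 × 109 / (1 × 20.64 × 1.326^(2/3))]² = 0.0139.

S = 0.0139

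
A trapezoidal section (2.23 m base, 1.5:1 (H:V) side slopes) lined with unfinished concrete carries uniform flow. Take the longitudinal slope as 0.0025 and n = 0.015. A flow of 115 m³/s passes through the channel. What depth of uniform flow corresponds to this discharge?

Manning's equation rearranged: A R^(2/3) = nQ / (1·√S) = 0.015 × 115 / (√0.0025) = 34.5.
At y = 3.71 m: A R^(2/3) = 43.63 — over.
At y = 3.35 m: A R^(2/3) = 34.6 — close enough.

y_n = 3.35 m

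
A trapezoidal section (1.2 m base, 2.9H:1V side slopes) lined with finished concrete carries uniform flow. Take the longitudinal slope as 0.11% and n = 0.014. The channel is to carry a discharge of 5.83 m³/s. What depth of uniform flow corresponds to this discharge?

Manning's equation rearranged: A R^(2/3) = nQ / (1·√S) = 0.014 × 5.83 / (√0.0011) = 2.461.
Trying y = 0.659 m: A R^(2/3) = 1.096 — too small.
Trying y = 1.04 m: A R^(2/3) = 3.044 — too large.
Trying y = 0.948 m: A R^(2/3) = 2.463 — ≈ 2.461.

y_n = 0.948 m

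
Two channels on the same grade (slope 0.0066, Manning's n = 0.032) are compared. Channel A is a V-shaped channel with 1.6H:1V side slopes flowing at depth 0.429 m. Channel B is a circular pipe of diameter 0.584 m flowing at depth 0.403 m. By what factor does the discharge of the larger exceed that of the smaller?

Channel A: For a triangular section with side slope z = 1.6: A = zy² = 1.6×0.429² = 0.2945 m²; P = 2y√(1+z²) = 2×0.429×1.887 = 1.619 m. Hydraulic radius R = A/P = 0.2945/1.619 = 0.1819 m. Q_A = (1/0.032)·0.2945·0.1819^(2/3)·√0.0066 = 0.24 m³/s.
Channel B: For a circular section of diameter D = 0.584 m at depth y = 0.403 m, the central angle is θ = 2 arccos(1 − 2y/D) = 3.921 rad. Then A = (D²/8)(θ − sin θ) = 0.1972 m² and P = Dθ/2 = 1.145 m. Hydraulic radius R = A/P = 0.1972/1.145 = 0.1722 m. Q_B = (1/0.032)·0.1972·0.1722^(2/3)·√0.0066 = 0.1549 m³/s.
The larger discharge is 0.24 m³/s and the smaller is 0.1549 m³/s; the ratio is 1.55.

1.55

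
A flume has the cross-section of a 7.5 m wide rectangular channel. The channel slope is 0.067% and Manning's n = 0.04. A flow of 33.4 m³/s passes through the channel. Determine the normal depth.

y_n = 4.32 m

Manning's equation rearranged: A R^(2/3) = nQ / (1·√S) = 0.04 × 33.4 / (√0.00067) = 51.61.
Try y = 4.96 m: A R^(2/3) = 61.69 — over.
Try y = 4.32 m: A R^(2/3) = 51.56 — close enough.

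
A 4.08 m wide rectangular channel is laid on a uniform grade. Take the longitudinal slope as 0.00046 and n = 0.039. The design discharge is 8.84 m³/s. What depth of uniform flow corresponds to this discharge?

y_n = 3.36 m

Manning's equation rearranged: A R^(2/3) = nQ / (1·√S) = 0.039 × 8.84 / (√0.00046) = 16.07.
Try y = 2.83 m: A R^(2/3) = 12.93 — short.
Try y = 3.68 m: A R^(2/3) = 18 — over.
Try y = 3.36 m: A R^(2/3) = 16.07 — ≈ 16.07.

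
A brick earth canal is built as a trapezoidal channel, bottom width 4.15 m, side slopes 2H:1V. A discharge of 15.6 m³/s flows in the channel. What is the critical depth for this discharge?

At critical depth, Q² T / (g A³) = 1, i.e. A³/T = Q²/g = 15.6²/9.81 = 24.81.
Trying y = 1.18 m: A³/T = 51.11 — high.
Trying y = 0.96 m: A³/T = 24.76 — matches.

y_c = 0.96 m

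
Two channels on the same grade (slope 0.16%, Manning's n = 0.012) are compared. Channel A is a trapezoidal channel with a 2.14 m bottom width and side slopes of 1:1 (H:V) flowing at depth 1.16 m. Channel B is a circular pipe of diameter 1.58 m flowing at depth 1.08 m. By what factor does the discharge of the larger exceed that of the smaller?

3.55

Channel A: With bottom width b = 2.14 m and side slope z = 1: A = (b + zy)y = (2.14 + 1×1.16)×1.16 = 3.828 m²; P = b + 2y√(1+z²) = 2.14 + 2×1.16×1.414 = 5.421 m. Hydraulic radius R = A/P = 3.828/5.421 = 0.7061 m. Q_A = (1/0.012)·3.828·0.7061^(2/3)·√0.0016 = 10.12 m³/s.
Channel B: For a circular section of diameter D = 1.58 m at depth y = 1.08 m, the central angle is θ = 2 arccos(1 − 2y/D) = 3.893 rad. Then A = (D²/8)(θ − sin θ) = 1.428 m² and P = Dθ/2 = 3.076 m. Hydraulic radius R = A/P = 1.428/3.076 = 0.4643 m. Q_B = (1/0.012)·1.428·0.4643^(2/3)·√0.0016 = 2.854 m³/s.
The larger discharge is 10.12 m³/s and the smaller is 2.854 m³/s; the ratio is 3.55.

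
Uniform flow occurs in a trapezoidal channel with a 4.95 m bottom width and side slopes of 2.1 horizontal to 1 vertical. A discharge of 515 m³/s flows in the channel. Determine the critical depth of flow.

At critical depth, Q² T / (g A³) = 1, i.e. A³/T = Q²/g = 515²/9.81 = 27040.
Trying y = 6.75 m: A³/T = 64610 — too large.
Trying y = 5.52 m: A³/T = 27060 — matches.

y_c = 5.52 m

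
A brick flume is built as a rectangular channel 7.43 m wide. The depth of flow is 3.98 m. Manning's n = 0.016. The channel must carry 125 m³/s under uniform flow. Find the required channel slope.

S = 0.00191

Flow area A = b·y = 7.43 × 3.98 = 29.57 m². Wetted perimeter P = b + 2y = 7.43 + 2×3.98 = 15.39 m.
Hydraulic radius R = A/P = 29.57/15.39 = 1.921 m.
From Manning's equation, S = [nQ / (1 A R^(2/3))]² = [0.016 × 125 / (1 × 29.57 × 1.921^(2/3))]² = 0.00191.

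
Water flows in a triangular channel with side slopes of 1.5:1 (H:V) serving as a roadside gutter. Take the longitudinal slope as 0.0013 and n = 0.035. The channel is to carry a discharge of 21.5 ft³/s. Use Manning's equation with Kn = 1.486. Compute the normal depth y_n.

y_n = 2.88 ft

Manning's equation rearranged: A R^(2/3) = nQ / (1.486·√S) = 0.035 × 21.5 / (1.486 × √0.0013) = 14.04.
Try y = 3.27 ft: A R^(2/3) = 19.69 — over.
Try y = 2.39 ft: A R^(2/3) = 8.536 — short.
Try y = 2.88 ft: A R^(2/3) = 14.04 — ≈ 14.04.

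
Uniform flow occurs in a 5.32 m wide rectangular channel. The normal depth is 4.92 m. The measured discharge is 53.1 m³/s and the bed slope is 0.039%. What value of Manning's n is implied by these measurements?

Flow area A = b·y = 5.32 × 4.92 = 26.17 m². Wetted perimeter P = b + 2y = 5.32 + 2×4.92 = 15.16 m.
Hydraulic radius R = A/P = 26.17/15.16 = 1.727 m.
Rearranging Manning's equation: n = (1/Q) A R^(2/3) S^(1/2) = (1/53.1) × 26.17 × 1.727^(2/3) × √0.00039 = 0.014.

n = 0.014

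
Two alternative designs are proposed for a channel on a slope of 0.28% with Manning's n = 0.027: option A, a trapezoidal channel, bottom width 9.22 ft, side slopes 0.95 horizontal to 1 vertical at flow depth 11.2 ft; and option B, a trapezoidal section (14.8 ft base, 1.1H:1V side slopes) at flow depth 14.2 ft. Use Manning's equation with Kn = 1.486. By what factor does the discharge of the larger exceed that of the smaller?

2.39

Channel A: With bottom width b = 9.22 ft and side slope z = 0.95: A = (b + zy)y = (9.22 + 0.95×11.2)×11.2 = 222.4 ft²; P = b + 2y√(1+z²) = 9.22 + 2×11.2×1.379 = 40.12 ft. Hydraulic radius R = A/P = 222.4/40.12 = 5.545 ft. Q_A = (1.486/0.027)·222.4·5.545^(2/3)·√0.0028 = 2029 ft³/s.
Channel B: With bottom width b = 14.8 ft and side slope z = 1.1: A = (b + zy)y = (14.8 + 1.1×14.2)×14.2 = 432 ft²; P = b + 2y√(1+z²) = 14.8 + 2×14.2×1.487 = 57.02 ft. Hydraulic radius R = A/P = 432/57.02 = 7.576 ft. Q_B = (1.486/0.027)·432·7.576^(2/3)·√0.0028 = 4852 ft³/s.
The larger discharge is 4852 ft³/s and the smaller is 2029 ft³/s; the ratio is 2.39.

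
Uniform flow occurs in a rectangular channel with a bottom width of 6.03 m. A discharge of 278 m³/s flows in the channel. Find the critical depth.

For a rectangular channel, critical depth y_c = (q²/g)^(1/3) where q = Q/b = 278/6.03 = 46.1 m²/s.
So y_c = (46.1²/9.81)^(1/3) = 6.01 m.

y_c = 6.01 m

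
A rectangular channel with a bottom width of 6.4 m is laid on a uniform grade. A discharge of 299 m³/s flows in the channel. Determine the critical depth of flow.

For a rectangular channel, critical depth y_c = (q²/g)^(1/3) where q = Q/b = 299/6.4 = 46.72 m²/s.
So y_c = (46.72²/9.81)^(1/3) = 6.06 m.

y_c = 6.06 m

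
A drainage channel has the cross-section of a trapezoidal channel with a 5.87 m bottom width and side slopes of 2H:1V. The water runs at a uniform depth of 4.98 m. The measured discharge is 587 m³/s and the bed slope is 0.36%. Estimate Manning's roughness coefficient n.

With bottom width b = 5.87 m and side slope z = 2: A = (b + zy)y = (5.87 + 2×4.98)×4.98 = 78.83 m²; P = b + 2y√(1+z²) = 5.87 + 2×4.98×2.236 = 28.14 m.
Hydraulic radius R = A/P = 78.83/28.14 = 2.801 m.
Rearranging Manning's equation: n = (1/Q) A R^(2/3) S^(1/2) = (1/587) × 78.83 × 2.801^(2/3) × √0.0036 = 0.016.

n = 0.016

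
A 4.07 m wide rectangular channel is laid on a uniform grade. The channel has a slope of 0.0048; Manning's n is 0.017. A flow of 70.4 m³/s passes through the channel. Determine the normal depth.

Manning's equation rearranged: A R^(2/3) = nQ / (1·√S) = 0.017 × 70.4 / (√0.0048) = 17.27.
At y = 4.31 m: A R^(2/3) = 21.77 — over.
At y = 3.57 m: A R^(2/3) = 17.27 — matches.

y_n = 3.57 m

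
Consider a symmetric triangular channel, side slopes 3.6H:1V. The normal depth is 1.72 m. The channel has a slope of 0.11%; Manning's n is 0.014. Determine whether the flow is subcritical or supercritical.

For a triangular section with side slope z = 3.6: A = zy² = 3.6×1.72² = 10.65 m²; P = 2y√(1+z²) = 2×1.72×3.736 = 12.85 m.
Hydraulic radius R = A/P = 10.65/12.85 = 0.8286 m.
V = (1/n) R^(2/3) √S = (1/0.014) × 0.8286^(2/3) × √0.0011 = 2.09 m/s. Hydraulic depth D_h = A/T = 10.65/12.38 = 0.86 m.
Froude number Fr = V/√(g·D_h) = 2.09/√(9.81×0.86) = 0.72, which is less than 1, so the flow is subcritical.

subcritical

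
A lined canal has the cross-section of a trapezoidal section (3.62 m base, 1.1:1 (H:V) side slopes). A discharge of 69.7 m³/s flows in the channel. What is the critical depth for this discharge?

At critical depth, Q² T / (g A³) = 1, i.e. A³/T = Q²/g = 69.7²/9.81 = 495.2.
Trying y = 3.09 m: A³/T = 979.3 — too large.
Trying y = 2.58 m: A³/T = 497.6 — matches.

y_c = 2.58 m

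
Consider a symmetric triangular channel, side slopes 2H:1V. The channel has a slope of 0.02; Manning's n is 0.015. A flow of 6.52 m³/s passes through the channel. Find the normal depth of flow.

Manning's equation rearranged: A R^(2/3) = nQ / (1·√S) = 0.015 × 6.52 / (√0.02) = 0.6916.
Try y = 0.939 m: A R^(2/3) = 0.9889 — too large.
Try y = 0.647 m: A R^(2/3) = 0.3663 — too small.
Try y = 0.821 m: A R^(2/3) = 0.6912 — ≈ 0.6916.

y_n = 0.821 m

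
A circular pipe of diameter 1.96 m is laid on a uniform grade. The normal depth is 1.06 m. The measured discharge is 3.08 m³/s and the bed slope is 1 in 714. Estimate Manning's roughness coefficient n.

n = 0.013

For a circular section of diameter D = 1.96 m at depth y = 1.06 m, the central angle is θ = 2 arccos(1 − 2y/D) = 3.305 rad. Then A = (D²/8)(θ − sin θ) = 1.665 m² and P = Dθ/2 = 3.239 m.
Hydraulic radius R = A/P = 1.665/3.239 = 0.5141 m.
Rearranging Manning's equation: n = (1/Q) A R^(2/3) S^(1/2) = (1/3.08) × 1.665 × 0.5141^(2/3) × √0.001401 = 0.013.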